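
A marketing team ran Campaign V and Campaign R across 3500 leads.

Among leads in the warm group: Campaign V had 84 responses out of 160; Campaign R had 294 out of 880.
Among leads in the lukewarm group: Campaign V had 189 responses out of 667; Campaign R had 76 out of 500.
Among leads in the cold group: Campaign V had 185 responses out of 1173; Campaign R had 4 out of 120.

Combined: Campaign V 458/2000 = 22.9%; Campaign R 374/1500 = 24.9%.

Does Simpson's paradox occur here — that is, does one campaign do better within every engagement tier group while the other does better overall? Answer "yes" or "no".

Within each engagement tier level (warm 52.5% vs 33.4%; lukewarm 28.3% vs 15.2%; cold 15.8% vs 3.3%), Campaign V has the higher rate every time. Pooled: 22.9% vs 24.9% — Campaign R has the higher rate overall. The two comparisons disagree.

yes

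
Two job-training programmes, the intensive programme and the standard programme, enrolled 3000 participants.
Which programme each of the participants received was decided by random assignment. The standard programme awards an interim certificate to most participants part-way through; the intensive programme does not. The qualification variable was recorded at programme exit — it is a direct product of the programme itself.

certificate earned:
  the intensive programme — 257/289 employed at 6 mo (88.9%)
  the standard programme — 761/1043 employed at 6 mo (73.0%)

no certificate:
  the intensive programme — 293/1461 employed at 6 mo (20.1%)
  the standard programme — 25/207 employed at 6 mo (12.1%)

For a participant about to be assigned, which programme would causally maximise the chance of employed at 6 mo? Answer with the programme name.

The qualification attained during the programme-specific comparison favours the intensive programme throughout, but the pooled figures favour the standard programme. The question is whether to condition on qualification attained during the programme.
Qualification attained during the programme lies on the pathway programme → qualification attained during the programme → outcome, so adjusting for it blocks the indirect effect. For the total causal effect of programme, use the unadjusted pooled rates.
Pooled: the intensive programme 31.4% vs the standard programme 62.9%; the standard programme is higher overall.

the standard programme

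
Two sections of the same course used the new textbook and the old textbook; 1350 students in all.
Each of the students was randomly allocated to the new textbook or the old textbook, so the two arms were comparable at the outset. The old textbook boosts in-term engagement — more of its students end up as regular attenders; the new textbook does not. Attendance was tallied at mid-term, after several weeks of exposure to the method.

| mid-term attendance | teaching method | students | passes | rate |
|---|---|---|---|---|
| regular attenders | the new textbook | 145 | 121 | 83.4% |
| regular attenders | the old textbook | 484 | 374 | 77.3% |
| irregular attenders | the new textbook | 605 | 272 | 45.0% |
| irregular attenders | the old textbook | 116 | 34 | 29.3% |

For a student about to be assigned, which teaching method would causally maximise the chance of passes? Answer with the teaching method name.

the old textbook

the new textbook is higher inside every mid-term attendance stratum but the old textbook is higher in aggregate. Whether to stratify depends on how mid-term attendance relates to the teaching method.
Mid-term attendance is downstream of the teaching method. One should not condition on a consequence of treatment, so the overall rates are the right comparison.
Pooled: the new textbook 52.4% vs the old textbook 68.0%; the old textbook is higher overall.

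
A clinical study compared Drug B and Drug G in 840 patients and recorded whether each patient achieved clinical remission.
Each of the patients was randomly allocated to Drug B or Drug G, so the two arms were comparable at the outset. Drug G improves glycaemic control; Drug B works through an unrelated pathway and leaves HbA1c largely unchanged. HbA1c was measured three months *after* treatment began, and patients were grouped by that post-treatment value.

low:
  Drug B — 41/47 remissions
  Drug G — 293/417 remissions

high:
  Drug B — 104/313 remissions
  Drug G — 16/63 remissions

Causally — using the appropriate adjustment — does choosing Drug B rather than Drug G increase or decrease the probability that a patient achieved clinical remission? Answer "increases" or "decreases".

The stratified and pooled comparisons disagree (Drug B wins within each HbA1c; Drug G wins overall), so the answer turns on the causal role of HbA1c.
Stratifying would compare drugs among patients the drugs themselves sorted into HbA1c groups — a form of selection on an intermediate. The unconditioned pooled rates give the total causal effect.
Pooled: Drug B 40.3% vs Drug G 64.4%; Drug G is higher overall.

decreases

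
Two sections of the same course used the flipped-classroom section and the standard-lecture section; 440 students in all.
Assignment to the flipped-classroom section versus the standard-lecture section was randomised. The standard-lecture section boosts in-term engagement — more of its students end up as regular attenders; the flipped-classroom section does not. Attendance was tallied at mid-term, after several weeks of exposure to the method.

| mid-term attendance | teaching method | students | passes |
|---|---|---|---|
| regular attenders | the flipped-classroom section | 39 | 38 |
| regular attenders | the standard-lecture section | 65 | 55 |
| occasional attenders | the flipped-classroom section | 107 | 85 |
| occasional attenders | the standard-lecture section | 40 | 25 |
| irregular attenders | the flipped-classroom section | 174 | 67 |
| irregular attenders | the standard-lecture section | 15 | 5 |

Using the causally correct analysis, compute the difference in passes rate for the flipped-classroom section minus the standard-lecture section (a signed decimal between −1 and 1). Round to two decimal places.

The mid-term attendance-specific comparison favours the flipped-classroom section throughout, but the pooled figures favour the standard-lecture section. The question is whether to condition on mid-term attendance.
Mid-term attendance lies on the pathway teaching method → mid-term attendance → outcome, so adjusting for it blocks the indirect effect. For the total causal effect of teaching method, use the unadjusted pooled rates.
The causal difference is the pooled difference: 0.594 − 0.708 = -0.115.

-0.11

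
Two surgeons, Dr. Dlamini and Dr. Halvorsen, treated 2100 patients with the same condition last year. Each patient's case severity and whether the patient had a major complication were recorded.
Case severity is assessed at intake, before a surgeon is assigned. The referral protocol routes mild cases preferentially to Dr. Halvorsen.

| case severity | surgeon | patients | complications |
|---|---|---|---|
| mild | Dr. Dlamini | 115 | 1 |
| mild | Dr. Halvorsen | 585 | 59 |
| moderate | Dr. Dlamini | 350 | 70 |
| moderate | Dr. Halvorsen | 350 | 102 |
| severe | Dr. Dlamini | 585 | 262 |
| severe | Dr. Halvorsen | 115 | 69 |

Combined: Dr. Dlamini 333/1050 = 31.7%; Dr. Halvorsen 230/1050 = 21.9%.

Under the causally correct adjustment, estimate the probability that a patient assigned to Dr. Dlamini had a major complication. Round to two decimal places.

0.22

Within every case severity level Dr. Dlamini has the lower rate, yet pooled Dr. Halvorsen does — Simpson's reversal.
Case severity differs across surgeons for reasons unrelated to any effect of the surgeon itself, and it separately predicts the outcome — a classic confounder. We must compare within case severity levels.
Standardising Dr. Dlamini to the population case severity mix: 0.333·1/115 + 0.333·70/350 + 0.333·262/585 = 0.219.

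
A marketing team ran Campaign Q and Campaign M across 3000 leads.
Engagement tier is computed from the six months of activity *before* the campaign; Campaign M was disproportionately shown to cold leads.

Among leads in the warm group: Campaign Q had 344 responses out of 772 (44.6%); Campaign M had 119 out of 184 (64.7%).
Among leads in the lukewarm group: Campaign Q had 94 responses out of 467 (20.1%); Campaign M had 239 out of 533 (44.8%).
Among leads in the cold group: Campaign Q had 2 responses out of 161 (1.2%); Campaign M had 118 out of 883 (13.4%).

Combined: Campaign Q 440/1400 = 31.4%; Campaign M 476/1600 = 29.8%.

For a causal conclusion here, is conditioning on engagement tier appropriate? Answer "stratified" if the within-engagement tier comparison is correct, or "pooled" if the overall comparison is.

stratified

Campaign M is higher inside every engagement tier stratum but Campaign Q is higher in aggregate. Whether to stratify depends on how engagement tier relates to the campaign.
The imbalance in engagement tier arose from how leads were allocated, not from anything the campaign did; and engagement tier independently affects the outcome. The pooled gap is confounded — condition on engagement tier.
Within each level — warm: 44.6% vs 64.7%; lukewarm: 20.1% vs 44.8%; cold: 1.2% vs 13.4% — Campaign M is higher every time.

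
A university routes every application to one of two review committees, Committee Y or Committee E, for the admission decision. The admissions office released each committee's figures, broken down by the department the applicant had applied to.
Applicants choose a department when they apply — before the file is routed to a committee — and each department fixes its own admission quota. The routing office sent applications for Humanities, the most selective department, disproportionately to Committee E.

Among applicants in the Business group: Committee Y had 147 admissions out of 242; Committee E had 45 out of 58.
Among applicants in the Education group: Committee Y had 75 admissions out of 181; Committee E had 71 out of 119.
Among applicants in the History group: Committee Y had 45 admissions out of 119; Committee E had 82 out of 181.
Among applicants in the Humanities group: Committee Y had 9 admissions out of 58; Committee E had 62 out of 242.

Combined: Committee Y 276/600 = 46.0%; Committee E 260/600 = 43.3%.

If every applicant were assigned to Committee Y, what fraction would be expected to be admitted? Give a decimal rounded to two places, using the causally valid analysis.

The stratified and pooled comparisons disagree (Committee E wins within each department; Committee Y wins overall), so the answer turns on the causal role of department.
Since department is a pre-existing factor (not a product of the review committee) and it affects the outcome on its own, it is a confounder. The stratified rates, not the pooled rate, identify the causal effect.
Standardising Committee Y to the population department mix: 0.250·147/242 + 0.250·75/181 + 0.250·45/119 + 0.250·9/58 = 0.389.

0.39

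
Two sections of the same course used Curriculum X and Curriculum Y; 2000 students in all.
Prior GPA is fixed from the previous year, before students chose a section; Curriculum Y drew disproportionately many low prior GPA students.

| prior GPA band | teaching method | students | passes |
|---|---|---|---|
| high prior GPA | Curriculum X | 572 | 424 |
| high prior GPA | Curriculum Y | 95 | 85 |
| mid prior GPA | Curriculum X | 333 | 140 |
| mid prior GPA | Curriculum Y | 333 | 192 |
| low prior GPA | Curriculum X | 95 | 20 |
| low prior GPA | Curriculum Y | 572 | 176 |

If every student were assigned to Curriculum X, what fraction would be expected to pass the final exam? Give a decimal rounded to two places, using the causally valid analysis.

The prior GPA band-specific comparison favours Curriculum Y throughout, but the pooled figures favour Curriculum X. The question is whether to condition on prior GPA band.
Nothing the teaching method does changes prior GPA band; the imbalance is an allocation artefact. With prior GPA band also predicting the outcome, the pooled figure is confounded, and the within-stratum comparison is the causal one.
Standardising Curriculum X to the population prior GPA band mix: 0.334·424/572 + 0.333·140/333 + 0.334·20/95 = 0.457.

0.46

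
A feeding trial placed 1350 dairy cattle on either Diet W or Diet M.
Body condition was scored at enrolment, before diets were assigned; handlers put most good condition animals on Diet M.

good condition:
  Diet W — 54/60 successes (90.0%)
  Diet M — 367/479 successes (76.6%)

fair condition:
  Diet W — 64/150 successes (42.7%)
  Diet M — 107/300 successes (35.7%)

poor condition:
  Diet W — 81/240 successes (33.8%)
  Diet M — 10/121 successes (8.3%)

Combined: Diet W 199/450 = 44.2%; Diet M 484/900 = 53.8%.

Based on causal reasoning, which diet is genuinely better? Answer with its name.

Diet W

Within every starting body condition level Diet W has the higher rate, yet pooled Diet M does — Simpson's reversal.
Starting body condition is set before the diet has any effect — it is not caused by the diet — and it independently drives the outcome. That makes it a confounder, so the causal comparison is within starting body condition levels.
Within each level — good condition: 90.0% vs 76.6%; fair condition: 42.7% vs 35.7%; poor condition: 33.8% vs 8.3% — Diet W is higher every time.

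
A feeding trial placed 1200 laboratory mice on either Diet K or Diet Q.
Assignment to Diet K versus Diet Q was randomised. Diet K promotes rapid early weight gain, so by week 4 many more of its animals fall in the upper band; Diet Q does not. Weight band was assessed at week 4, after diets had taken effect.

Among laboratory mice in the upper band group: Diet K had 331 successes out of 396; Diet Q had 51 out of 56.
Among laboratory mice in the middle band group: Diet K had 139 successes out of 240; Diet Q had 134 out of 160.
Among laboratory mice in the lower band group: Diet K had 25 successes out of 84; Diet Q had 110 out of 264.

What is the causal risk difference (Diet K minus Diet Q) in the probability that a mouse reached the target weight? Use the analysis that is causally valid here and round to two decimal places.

+0.07

Within every week-4 weight band level Diet Q has the higher rate, yet pooled Diet K does — Simpson's reversal.
Week-4 weight band is downstream of the diet. One should not condition on a consequence of treatment, so the overall rates are the right comparison.
The causal difference is the pooled difference: 0.688 − 0.615 = +0.073.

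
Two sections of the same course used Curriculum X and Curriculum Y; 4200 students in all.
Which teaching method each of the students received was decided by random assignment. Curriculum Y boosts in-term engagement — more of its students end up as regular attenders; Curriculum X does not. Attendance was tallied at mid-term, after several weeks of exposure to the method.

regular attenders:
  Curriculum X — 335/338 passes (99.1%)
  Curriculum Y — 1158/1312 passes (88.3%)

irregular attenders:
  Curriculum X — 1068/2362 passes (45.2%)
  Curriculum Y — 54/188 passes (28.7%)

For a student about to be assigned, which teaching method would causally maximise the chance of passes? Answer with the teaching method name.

Curriculum Y

The mid-term attendance-specific comparison favours Curriculum X throughout, but the pooled figures favour Curriculum Y. The question is whether to condition on mid-term attendance.
Mid-term attendance is downstream of the teaching method. One should not condition on a consequence of treatment, so the overall rates are the right comparison.
Pooled: Curriculum X 52.0% vs Curriculum Y 80.8%; Curriculum Y is higher overall.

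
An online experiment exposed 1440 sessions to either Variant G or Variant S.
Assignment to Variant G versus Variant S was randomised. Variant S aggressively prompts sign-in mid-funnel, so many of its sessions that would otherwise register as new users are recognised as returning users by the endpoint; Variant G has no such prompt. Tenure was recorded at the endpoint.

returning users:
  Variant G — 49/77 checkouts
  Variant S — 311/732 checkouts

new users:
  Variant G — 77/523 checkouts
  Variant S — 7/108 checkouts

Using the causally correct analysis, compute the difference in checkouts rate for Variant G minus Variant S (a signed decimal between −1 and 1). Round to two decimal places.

-0.17

Stratifying would compare variants among sessions the variants themselves sorted into user tenure groups — a form of selection on an intermediate. The unconditioned pooled rates give the total causal effect.
The causal difference is the pooled difference: 0.210 − 0.379 = -0.169.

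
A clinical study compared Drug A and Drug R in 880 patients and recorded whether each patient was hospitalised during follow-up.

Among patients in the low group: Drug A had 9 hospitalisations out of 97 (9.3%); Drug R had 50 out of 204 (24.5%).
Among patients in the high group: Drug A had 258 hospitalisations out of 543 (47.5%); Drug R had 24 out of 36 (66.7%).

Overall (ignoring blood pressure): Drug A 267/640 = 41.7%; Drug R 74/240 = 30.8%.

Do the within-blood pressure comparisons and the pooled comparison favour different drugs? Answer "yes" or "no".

Within each blood pressure level (low 9.3% vs 24.5%; high 47.5% vs 66.7%), Drug A has the lower rate every time. Pooled: 41.7% vs 30.8% — Drug R has the lower rate overall. The two comparisons disagree.

yes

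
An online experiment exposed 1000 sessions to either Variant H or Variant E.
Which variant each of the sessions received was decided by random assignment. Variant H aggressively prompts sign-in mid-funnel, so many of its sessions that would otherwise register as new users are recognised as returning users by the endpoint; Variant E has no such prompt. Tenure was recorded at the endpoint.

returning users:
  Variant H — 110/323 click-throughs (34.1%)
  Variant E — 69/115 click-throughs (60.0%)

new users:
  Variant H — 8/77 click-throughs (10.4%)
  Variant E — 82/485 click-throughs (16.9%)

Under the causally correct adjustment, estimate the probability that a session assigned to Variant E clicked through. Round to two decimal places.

Because the variant influences user tenure, user tenure is a post-treatment mediator, not a confounder. Stratifying on it would bias the estimate; the causal effect is the crude pooled difference.
So P(outcome | do(Variant E)) is just the pooled rate for Variant E: 151/600 = 0.252.

0.25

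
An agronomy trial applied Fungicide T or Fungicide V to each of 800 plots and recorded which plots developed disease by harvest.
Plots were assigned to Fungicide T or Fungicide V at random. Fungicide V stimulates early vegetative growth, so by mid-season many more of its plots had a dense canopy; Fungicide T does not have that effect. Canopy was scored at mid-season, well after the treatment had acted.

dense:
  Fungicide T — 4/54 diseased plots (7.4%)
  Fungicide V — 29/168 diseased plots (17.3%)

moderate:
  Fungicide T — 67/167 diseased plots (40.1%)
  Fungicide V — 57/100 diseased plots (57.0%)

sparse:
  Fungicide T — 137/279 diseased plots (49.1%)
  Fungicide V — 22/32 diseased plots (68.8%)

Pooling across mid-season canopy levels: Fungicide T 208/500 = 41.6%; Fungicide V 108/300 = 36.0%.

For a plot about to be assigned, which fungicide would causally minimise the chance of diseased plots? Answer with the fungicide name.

Fungicide V

The stratified and pooled comparisons disagree (Fungicide T wins within each mid-season canopy; Fungicide V wins overall), so the answer turns on the causal role of mid-season canopy.
Mid-season canopy is downstream of the fungicide. One should not condition on a consequence of treatment, so the overall rates are the right comparison.
Pooled: Fungicide T 41.6% vs Fungicide V 36.0%; Fungicide V is lower overall.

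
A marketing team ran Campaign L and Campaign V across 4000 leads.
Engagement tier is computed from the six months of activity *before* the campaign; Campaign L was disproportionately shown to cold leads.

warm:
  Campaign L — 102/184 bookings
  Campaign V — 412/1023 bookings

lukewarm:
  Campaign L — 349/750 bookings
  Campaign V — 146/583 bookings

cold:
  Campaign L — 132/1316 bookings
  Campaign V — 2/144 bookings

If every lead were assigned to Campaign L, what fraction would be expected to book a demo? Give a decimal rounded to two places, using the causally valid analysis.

Since engagement tier is a pre-existing factor (not a product of the campaign) and it affects the outcome on its own, it is a confounder. The stratified rates, not the pooled rate, identify the causal effect.
Standardising Campaign L to the population engagement tier mix: 0.302·102/184 + 0.333·349/750 + 0.365·132/1316 = 0.359.

0.36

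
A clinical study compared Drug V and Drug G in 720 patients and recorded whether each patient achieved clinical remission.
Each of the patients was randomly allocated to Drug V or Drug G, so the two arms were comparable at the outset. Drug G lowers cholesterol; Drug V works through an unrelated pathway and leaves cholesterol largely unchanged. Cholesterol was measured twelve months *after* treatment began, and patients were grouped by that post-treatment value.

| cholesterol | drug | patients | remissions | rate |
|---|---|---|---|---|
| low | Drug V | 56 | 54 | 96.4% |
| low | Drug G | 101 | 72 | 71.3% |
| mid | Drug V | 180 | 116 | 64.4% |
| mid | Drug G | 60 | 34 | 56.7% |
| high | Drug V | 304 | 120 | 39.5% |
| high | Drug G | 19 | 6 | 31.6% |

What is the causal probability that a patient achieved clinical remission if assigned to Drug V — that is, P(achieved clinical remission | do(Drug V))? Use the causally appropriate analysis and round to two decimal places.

0.54

The cholesterol-specific comparison favours Drug V throughout, but the pooled figures favour Drug G. The question is whether to condition on cholesterol.
Because the drug influences cholesterol, cholesterol is a post-treatment mediator, not a confounder. Stratifying on it would bias the estimate; the causal effect is the crude pooled difference.
So P(outcome | do(Drug V)) is just the pooled rate for Drug V: 290/540 = 0.537.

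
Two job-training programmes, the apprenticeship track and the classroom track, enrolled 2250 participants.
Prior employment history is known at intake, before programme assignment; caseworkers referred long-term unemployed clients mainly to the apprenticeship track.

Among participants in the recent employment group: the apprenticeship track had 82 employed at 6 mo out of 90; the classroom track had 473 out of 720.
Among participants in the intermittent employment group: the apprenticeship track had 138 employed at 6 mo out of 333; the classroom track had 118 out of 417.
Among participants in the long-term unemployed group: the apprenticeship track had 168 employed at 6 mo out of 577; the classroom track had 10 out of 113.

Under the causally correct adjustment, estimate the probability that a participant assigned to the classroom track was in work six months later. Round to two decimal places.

0.36

Prior employment history is set before the programme has any effect — it is not caused by the programme — and it independently drives the outcome. That makes it a confounder, so the causal comparison is within prior employment history levels.
Standardising the classroom track to the population prior employment history mix: 0.360·473/720 + 0.333·118/417 + 0.307·10/113 = 0.358.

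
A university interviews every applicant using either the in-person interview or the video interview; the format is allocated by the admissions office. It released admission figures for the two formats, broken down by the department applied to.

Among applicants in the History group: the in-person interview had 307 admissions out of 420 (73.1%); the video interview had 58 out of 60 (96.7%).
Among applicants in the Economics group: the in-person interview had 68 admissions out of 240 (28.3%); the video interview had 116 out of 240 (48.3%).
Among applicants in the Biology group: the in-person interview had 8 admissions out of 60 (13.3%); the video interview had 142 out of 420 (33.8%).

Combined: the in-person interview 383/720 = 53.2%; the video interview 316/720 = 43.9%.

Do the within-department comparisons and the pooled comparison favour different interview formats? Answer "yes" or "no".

yes

Within each department level (History 73.1% vs 96.7%; Economics 28.3% vs 48.3%; Biology 13.3% vs 33.8%), the video interview has the higher rate every time. Pooled: 53.2% vs 43.9% — the in-person interview has the higher rate overall. The two comparisons disagree.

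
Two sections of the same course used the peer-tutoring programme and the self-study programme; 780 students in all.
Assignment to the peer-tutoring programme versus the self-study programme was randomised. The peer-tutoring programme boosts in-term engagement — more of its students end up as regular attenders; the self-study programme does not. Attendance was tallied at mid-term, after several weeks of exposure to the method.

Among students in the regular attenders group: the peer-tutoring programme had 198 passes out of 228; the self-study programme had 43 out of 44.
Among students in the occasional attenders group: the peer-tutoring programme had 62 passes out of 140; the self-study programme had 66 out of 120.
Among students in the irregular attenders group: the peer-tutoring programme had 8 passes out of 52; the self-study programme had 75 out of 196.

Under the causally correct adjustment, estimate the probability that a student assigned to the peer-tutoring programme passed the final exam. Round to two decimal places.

0.64

The stratified and pooled comparisons disagree (the self-study programme wins within each mid-term attendance; the peer-tutoring programme wins overall), so the answer turns on the causal role of mid-term attendance.
The distribution of mid-term attendance is itself part of what the teaching method does — it is an intermediate outcome. Holding it fixed would remove that part of the effect; the total effect is the pooled difference.
So P(outcome | do(the peer-tutoring programme)) is just the pooled rate for the peer-tutoring programme: 268/420 = 0.638.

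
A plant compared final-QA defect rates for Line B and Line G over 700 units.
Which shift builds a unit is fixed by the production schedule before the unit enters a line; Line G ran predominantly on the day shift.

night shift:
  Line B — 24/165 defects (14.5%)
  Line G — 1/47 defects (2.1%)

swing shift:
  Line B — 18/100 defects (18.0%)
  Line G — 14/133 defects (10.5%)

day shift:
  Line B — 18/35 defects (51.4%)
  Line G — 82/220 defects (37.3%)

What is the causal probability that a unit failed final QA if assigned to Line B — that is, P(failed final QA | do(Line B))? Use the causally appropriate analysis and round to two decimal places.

0.29

Shift satisfies the back-door criterion: it is not a descendant of the line, and it blocks the spurious path from line to outcome. Adjusting for it (i.e., using the within-shift rates) gives the causal effect.
Standardising Line B to the population shift mix: 0.303·24/165 + 0.333·18/100 + 0.364·18/35 = 0.291.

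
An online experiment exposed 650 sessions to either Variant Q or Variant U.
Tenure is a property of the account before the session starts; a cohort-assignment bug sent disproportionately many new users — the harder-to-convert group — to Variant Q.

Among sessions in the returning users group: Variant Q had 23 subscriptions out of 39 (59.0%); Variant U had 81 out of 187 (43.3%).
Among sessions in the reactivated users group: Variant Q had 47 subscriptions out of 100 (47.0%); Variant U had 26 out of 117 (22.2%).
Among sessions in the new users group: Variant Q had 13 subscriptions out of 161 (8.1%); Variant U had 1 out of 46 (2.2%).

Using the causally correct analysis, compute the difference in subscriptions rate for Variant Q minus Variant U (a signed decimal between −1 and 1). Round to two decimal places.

Nothing the variant does changes user tenure; the imbalance is an allocation artefact. With user tenure also predicting the outcome, the pooled figure is confounded, and the within-stratum comparison is the causal one.
Adjusting over the population distribution of user tenure: 0.348·(0.590−0.433) + 0.334·(0.470−0.222) + 0.318·(0.081−0.022) = +0.156.

+0.16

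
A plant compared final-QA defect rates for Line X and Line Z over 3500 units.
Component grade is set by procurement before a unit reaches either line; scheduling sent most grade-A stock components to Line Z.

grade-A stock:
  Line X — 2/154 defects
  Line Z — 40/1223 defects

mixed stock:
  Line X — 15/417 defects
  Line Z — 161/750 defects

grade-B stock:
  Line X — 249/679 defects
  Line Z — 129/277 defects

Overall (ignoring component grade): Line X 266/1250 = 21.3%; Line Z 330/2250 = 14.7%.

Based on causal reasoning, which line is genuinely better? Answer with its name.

Here component grade is a common cause — it drives both which line a case falls under and the outcome. The crude comparison mixes populations; the stratum-specific rates are the causally relevant ones.
Within each level — grade-A stock: 1.3% vs 3.3%; mixed stock: 3.6% vs 21.5%; grade-B stock: 36.7% vs 46.6% — Line X is lower every time.

Line X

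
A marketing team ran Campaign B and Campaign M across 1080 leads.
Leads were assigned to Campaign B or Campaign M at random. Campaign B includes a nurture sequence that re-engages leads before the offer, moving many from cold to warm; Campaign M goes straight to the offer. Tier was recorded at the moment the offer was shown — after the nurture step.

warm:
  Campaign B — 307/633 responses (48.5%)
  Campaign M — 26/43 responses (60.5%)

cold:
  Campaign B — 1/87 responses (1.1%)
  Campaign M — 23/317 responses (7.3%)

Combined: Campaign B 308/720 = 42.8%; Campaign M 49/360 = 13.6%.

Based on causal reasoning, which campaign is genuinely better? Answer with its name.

Campaign B

The stratified and pooled comparisons disagree (Campaign M wins within each engagement tier; Campaign B wins overall), so the answer turns on the causal role of engagement tier.
Engagement tier is downstream of the campaign. One should not condition on a consequence of treatment, so the overall rates are the right comparison.
Pooled: Campaign B 42.8% vs Campaign M 13.6%; Campaign B is higher overall.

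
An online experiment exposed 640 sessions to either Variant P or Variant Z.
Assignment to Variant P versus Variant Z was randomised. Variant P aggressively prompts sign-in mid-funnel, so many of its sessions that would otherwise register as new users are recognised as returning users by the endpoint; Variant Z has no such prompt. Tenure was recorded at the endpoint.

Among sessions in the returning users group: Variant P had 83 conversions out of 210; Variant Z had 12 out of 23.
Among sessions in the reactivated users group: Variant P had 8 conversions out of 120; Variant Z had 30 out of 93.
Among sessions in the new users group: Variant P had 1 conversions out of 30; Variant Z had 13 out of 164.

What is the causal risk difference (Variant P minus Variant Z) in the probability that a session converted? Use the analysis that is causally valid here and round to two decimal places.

Stratifying would compare variants among sessions the variants themselves sorted into user tenure groups — a form of selection on an intermediate. The unconditioned pooled rates give the total causal effect.
The causal difference is the pooled difference: 0.256 − 0.196 = +0.059.

+0.06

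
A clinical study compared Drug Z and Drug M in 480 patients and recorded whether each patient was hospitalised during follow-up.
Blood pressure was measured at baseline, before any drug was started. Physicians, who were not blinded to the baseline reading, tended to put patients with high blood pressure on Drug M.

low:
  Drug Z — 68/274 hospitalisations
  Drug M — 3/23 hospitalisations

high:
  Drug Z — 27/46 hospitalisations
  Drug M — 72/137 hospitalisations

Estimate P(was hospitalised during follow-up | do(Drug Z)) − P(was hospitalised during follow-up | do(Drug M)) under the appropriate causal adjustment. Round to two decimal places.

The stratified and pooled comparisons disagree (Drug M wins within each blood pressure; Drug Z wins overall), so the answer turns on the causal role of blood pressure.
Blood pressure satisfies the back-door criterion: it is not a descendant of the drug, and it blocks the spurious path from drug to outcome. Adjusting for it (i.e., using the within-blood pressure rates) gives the causal effect.
Adjusting over the population distribution of blood pressure: 0.619·(0.248−0.130) + 0.381·(0.587−0.526) = +0.096.

+0.10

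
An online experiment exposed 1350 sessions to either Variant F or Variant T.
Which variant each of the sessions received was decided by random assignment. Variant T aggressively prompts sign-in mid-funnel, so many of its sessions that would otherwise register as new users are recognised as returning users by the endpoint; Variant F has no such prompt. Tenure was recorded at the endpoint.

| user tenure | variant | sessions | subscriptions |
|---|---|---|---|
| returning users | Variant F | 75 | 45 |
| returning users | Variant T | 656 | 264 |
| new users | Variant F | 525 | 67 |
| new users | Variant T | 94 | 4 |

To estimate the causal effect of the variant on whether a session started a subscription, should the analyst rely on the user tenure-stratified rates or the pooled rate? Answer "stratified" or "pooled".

Stratifying would compare variants among sessions the variants themselves sorted into user tenure groups — a form of selection on an intermediate. The unconditioned pooled rates give the total causal effect.
Pooled: Variant F 18.7% vs Variant T 35.7%; Variant T is higher overall.

pooled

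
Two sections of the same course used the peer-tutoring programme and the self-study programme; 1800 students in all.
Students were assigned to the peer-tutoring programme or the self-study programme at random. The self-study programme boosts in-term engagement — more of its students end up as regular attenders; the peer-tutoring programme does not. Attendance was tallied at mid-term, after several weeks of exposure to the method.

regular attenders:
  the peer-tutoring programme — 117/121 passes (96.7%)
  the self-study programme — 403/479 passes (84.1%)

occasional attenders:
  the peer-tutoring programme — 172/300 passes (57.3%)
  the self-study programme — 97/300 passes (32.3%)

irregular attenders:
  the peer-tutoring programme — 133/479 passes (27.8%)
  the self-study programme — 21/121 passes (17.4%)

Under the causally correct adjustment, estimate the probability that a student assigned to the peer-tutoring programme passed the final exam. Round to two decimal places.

The stratified and pooled comparisons disagree (the peer-tutoring programme wins within each mid-term attendance; the self-study programme wins overall), so the answer turns on the causal role of mid-term attendance.
Because the teaching method influences mid-term attendance, mid-term attendance is a post-treatment mediator, not a confounder. Stratifying on it would bias the estimate; the causal effect is the crude pooled difference.
So P(outcome | do(the peer-tutoring programme)) is just the pooled rate for the peer-tutoring programme: 422/900 = 0.469.

0.47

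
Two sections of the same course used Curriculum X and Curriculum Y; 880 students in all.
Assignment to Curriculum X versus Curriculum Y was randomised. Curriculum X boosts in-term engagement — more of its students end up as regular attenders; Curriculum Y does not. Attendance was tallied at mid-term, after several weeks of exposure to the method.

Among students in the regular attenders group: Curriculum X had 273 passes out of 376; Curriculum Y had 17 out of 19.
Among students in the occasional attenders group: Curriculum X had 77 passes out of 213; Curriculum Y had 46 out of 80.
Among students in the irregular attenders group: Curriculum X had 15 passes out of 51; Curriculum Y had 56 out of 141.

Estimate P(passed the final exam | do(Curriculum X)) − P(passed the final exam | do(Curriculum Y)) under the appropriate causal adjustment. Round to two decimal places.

Mid-term attendance lies on the pathway teaching method → mid-term attendance → outcome, so adjusting for it blocks the indirect effect. For the total causal effect of teaching method, use the unadjusted pooled rates.
The causal difference is the pooled difference: 0.570 − 0.496 = +0.074.

+0.07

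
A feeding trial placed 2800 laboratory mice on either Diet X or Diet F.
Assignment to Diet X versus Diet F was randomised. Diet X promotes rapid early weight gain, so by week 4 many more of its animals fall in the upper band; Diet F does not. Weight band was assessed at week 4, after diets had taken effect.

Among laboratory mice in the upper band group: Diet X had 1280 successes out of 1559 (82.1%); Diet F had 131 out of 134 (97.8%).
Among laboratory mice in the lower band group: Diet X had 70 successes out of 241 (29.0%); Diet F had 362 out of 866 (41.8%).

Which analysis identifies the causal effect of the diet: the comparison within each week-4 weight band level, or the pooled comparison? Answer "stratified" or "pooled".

pooled

Because the diet influences week-4 weight band, week-4 weight band is a post-treatment mediator, not a confounder. Stratifying on it would bias the estimate; the causal effect is the crude pooled difference.
Pooled: Diet X 75.0% vs Diet F 49.3%; Diet X is higher overall.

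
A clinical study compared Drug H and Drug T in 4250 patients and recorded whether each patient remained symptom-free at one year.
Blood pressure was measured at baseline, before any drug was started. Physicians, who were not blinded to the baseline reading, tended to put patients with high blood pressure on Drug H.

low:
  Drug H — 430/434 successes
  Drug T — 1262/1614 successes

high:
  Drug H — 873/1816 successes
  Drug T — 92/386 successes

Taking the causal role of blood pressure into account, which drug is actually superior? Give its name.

Drug H

Blood pressure differs across drugs for reasons unrelated to any effect of the drug itself, and it separately predicts the outcome — a classic confounder. We must compare within blood pressure levels.
Within each level — low: 99.1% vs 78.2%; high: 48.1% vs 23.8% — Drug H is higher every time.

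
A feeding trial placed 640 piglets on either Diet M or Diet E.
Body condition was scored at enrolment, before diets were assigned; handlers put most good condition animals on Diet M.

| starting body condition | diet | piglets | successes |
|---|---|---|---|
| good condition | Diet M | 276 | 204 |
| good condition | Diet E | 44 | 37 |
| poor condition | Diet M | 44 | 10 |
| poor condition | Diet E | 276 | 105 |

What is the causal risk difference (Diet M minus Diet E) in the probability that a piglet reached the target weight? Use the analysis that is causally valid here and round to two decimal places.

-0.13

Within every starting body condition level Diet E has the higher rate, yet pooled Diet M does — Simpson's reversal.
The imbalance in starting body condition arose from how piglets were allocated, not from anything the diet did; and starting body condition independently affects the outcome. The pooled gap is confounded — condition on starting body condition.
Adjusting over the population distribution of starting body condition: 0.500·(0.739−0.841) + 0.500·(0.227−0.380) = -0.127.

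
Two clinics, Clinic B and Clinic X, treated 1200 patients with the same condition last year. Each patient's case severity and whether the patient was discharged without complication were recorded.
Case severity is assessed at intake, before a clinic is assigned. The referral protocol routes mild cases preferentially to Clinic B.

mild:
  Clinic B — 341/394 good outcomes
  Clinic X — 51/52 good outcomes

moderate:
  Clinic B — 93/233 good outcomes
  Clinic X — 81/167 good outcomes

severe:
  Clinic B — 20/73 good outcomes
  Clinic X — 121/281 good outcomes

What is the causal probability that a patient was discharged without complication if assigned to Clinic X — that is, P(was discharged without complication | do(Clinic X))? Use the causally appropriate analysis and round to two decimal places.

0.65

Case severity satisfies the back-door criterion: it is not a descendant of the clinic, and it blocks the spurious path from clinic to outcome. Adjusting for it (i.e., using the within-case severity rates) gives the causal effect.
Standardising Clinic X to the population case severity mix: 0.372·51/52 + 0.333·81/167 + 0.295·121/281 = 0.653.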